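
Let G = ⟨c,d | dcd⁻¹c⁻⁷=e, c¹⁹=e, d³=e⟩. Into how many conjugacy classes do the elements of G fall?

The conjugacy classes (representative and size) are:
  [e] (size 1), [c¹¹] (size 3), [c¹⁴] (size 3), [c⁶] (size 3), [c¹⁷] (size 3), [c¹²] (size 3), [c¹⁰] (size 3), [c²d] (size 19), [c¹⁸d²] (size 19).
Class equation: 1 + 3 + 3 + 3 + 3 + 3 + 3 + 19 + 19 = 57 = |G|. So G has 9 conjugacy classes.

Answer: 9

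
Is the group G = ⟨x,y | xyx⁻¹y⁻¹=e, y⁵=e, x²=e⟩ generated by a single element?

|G| = 10. The element xy has order 10 (its powers give 10 distinct elements), so ⟨xy⟩ = G and G is cyclic.

Answer: Yes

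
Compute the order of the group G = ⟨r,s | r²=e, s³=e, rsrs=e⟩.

Enumerate words in the generators, reducing via the relations: the distinct elements are
  {e, r, s, rs, s², rs²}.
No further products give new elements, so |G| = 6.

Answer: 6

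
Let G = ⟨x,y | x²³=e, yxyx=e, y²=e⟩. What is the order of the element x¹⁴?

Compute successive powers until reaching e:
  (x¹⁴)¹ = x¹⁴, (x¹⁴)² = x⁵, (x¹⁴)³ = x¹⁹, (x¹⁴)⁴ = x¹⁰, (x¹⁴)⁵ = x, (x¹⁴)⁶ = x¹⁵, (x¹⁴)⁷ = x⁶, (x¹⁴)⁸ = x²⁰, (x¹⁴)⁹ = x¹¹, (x¹⁴)¹⁰ = x², (x¹⁴)¹¹ = x¹⁶, (x¹⁴)¹² = x⁷, (x¹⁴)¹³ = x²¹, (x¹⁴)¹⁴ = x¹², (x¹⁴)¹⁵ = x³, (x¹⁴)¹⁶ = x¹⁷, (x¹⁴)¹⁷ = x⁸, (x¹⁴)¹⁸ = x²², (x¹⁴)¹⁹ = x¹³, (x¹⁴)²⁰ = x⁴, (x¹⁴)²¹ = x¹⁸, (x¹⁴)²² = x⁹, (x¹⁴)²³ = e.
The smallest positive k with (x¹⁴)ᵏ = e is 23.

Answer: 23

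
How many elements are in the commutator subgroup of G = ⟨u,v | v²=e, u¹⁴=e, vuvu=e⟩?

G' = [G, G] is generated by all commutators. The generator-pair commutators are: [u, v] = u².
The subgroup they normally generate is {e, u², u⁴, u⁶, u⁸, u¹⁰, u¹²}, of order 7.
Check: |G/G'| = 28/7 = 4 is the order of the abelianisation.

Answer: 7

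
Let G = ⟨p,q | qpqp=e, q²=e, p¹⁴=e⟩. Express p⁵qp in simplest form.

Multiply left to right, reducing at each step:
  (p⁵) · q = p⁵q
  (p⁵q) · p = p⁴q

Answer: p⁴q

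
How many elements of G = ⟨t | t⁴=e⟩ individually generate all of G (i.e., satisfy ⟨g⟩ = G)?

G is cyclic of order 4. An element generates G iff its order is 4, and a cyclic group of order 4 has exactly φ(4) = 2 such elements.

Answer: 2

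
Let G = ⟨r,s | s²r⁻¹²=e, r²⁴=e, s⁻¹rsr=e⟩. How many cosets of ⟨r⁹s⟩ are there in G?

First find ord(r⁹s) by computing successive powers:
  (r⁹s)¹ = r⁹s, (r⁹s)² = r¹², (r⁹s)³ = r⁹s⁻¹, (r⁹s)⁴ = e.
So |⟨r⁹s⟩| = ord(r⁹s) = 4. With |G| = 48, by Lagrange [G : ⟨r⁹s⟩] = 48/4 = 12.

Answer: 12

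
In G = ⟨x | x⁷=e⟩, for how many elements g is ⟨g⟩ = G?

G is cyclic of order 7. An element generates G iff its order is 7, and a cyclic group of order 7 has exactly φ(7) = 6 such elements.

Answer: 6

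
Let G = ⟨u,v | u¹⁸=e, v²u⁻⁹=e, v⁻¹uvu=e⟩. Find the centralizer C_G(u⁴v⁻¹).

⟨u⁴v⁻¹⟩ ⊆ C_G(u⁴v⁻¹) since powers of u⁴v⁻¹ commute with u⁴v⁻¹; so |C_G(u⁴v⁻¹)| ≥ |⟨u⁴v⁻¹⟩| = 4.
By orbit–stabilizer, |C_G(u⁴v⁻¹)| = |G| / |conj. class of u⁴v⁻¹| = 36 / 9 = 4.
The 4 elements commuting with u⁴v⁻¹ are {e, u⁹, u⁴v, u⁴v⁻¹}.

Answer: {e, u⁹, u⁴v, u⁴v⁻¹}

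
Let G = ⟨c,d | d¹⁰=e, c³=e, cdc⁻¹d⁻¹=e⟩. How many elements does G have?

Enumerate words in the generators, reducing via the relations: the distinct elements are
  {c, d, e, cd, c², d², d³, d⁴, d⁵, d⁶, d⁷, d⁸, d⁹, cd², cd³, cd⁴, cd⁵, cd⁶, cd⁷, cd⁸, cd⁹, c²d, c²d², c²d³, c²d⁴, c²d⁵, c²d⁶, c²d⁷, c²d⁸, c²d⁹}.
No further products give new elements, so |G| = 30.

Answer: 30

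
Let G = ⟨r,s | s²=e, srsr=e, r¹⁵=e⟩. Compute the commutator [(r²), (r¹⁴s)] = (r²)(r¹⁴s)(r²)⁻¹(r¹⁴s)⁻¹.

[(r²), (r¹⁴s)] = (r²)·(r¹⁴s)·(r²)⁻¹·(r¹⁴s)⁻¹.
  (r²) · (r¹⁴s) = rs
  (rs) · (r¹³) = r³s
  (r³s) · (r¹⁴s) = r⁴

Answer: r⁴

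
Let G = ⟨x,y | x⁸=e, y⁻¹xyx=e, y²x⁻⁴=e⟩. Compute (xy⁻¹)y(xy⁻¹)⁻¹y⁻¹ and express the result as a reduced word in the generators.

[(xy⁻¹), y] = (xy⁻¹)·y·(xy⁻¹)⁻¹·y⁻¹.
  (xy⁻¹) · y = x
  x · (xy) = x²y
  (x²y) · (y⁻¹) = x²

Answer: x²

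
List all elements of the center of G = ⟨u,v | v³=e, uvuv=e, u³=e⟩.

An element z ∈ Z(G) iff z commutes with every generator.
For example e is central: e·u = u = u·e; e·v = v = v·e.
Whereas u ∉ Z(G) since u·v = uv ≠ u²v² = v·u.
Checking each of the 12 elements this way gives Z(G) = {e}, of order 1.

Answer: {e}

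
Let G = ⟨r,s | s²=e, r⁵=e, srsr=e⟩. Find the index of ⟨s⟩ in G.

First find ord(s) by computing successive powers:
  s¹ = s, s² = e.
So |⟨s⟩| = ord(s) = 2. With |G| = 10, by Lagrange [G : ⟨s⟩] = 10/2 = 5.

Answer: 5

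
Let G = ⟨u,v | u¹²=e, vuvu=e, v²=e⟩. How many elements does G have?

Enumerate words in the generators, reducing via the relations: the distinct elements are
  {e, u, v, uv, u², u³, u⁴, u⁵, u⁶, u⁷, u⁸, u⁹, u²v, u³v, u¹¹, u¹⁰, u⁴v, u⁵v, u⁶v, u⁷v, u⁸v, u⁹v, u¹¹v, u¹⁰v}.
No further products give new elements, so |G| = 24.

Answer: 24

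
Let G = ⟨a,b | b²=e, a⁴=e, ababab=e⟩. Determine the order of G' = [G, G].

G' = [G, G] is generated by all commutators. The generator-pair commutators are: [a, b] = a²ba.
The subgroup they normally generate is {e, a², ab, ba³, a²ba, a³b, a²ba³, ba, aba², ba²b, a²ba²b, a³ba²}, of order 12.
Check: |G/G'| = 24/12 = 2 is the order of the abelianisation.

Answer: 12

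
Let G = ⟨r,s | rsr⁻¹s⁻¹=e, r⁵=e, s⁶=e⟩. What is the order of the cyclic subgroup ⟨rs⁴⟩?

|⟨rs⁴⟩| equals the order of rs⁴. Compute successive powers until reaching e:
  (rs⁴)¹ = rs⁴, (rs⁴)² = r²s², (rs⁴)³ = r³, (rs⁴)⁴ = r⁴s⁴, (rs⁴)⁵ = s², (rs⁴)⁶ = r, (rs⁴)⁷ = r²s⁴, (rs⁴)⁸ = r³s², (rs⁴)⁹ = r⁴, (rs⁴)¹⁰ = s⁴, (rs⁴)¹¹ = rs², (rs⁴)¹² = r², (rs⁴)¹³ = r³s⁴, (rs⁴)¹⁴ = r⁴s², (rs⁴)¹⁵ = e.
The smallest positive k with (rs⁴)ᵏ = e is 15, so |⟨rs⁴⟩| = 15.

Answer: 15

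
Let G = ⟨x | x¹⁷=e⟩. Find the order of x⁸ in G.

Compute successive powers until reaching e:
  (x⁸)¹ = x⁸, (x⁸)² = x¹⁶, (x⁸)³ = x⁷, (x⁸)⁴ = x¹⁵, (x⁸)⁵ = x⁶, (x⁸)⁶ = x¹⁴, (x⁸)⁷ = x⁵, (x⁸)⁸ = x¹³, (x⁸)⁹ = x⁴, (x⁸)¹⁰ = x¹², (x⁸)¹¹ = x³, (x⁸)¹² = x¹¹, (x⁸)¹³ = x², (x⁸)¹⁴ = x¹⁰, (x⁸)¹⁵ = x, (x⁸)¹⁶ = x⁹, (x⁸)¹⁷ = e.
The smallest positive k with (x⁸)ᵏ = e is 17.

Answer: 17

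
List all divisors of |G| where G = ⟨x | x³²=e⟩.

|G| = 32 = 2⁵. By Lagrange's theorem the order of any subgroup divides 32; the divisors of 32 are 1, 2, 4, 8, 16, 32.

Answer: 1, 2, 4, 8, 16, 32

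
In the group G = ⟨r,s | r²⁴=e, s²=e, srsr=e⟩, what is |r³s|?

Compute successive powers until reaching e:
  (r³s)¹ = r³s, (r³s)² = e.
The smallest positive k with (r³s)ᵏ = e is 2.

Answer: 2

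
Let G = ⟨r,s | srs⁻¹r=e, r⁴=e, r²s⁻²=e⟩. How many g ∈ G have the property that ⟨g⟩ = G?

⟨g⟩ = G would require ord(g) = |G| = 8, but the maximum element order in G is 4 < 8. So G is not cyclic and no single element generates it: the count is 0.

Answer: 0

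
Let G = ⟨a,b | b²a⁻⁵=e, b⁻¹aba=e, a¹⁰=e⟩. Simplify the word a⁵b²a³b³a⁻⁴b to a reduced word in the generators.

Multiply left to right, reducing at each step:
  (a⁵) · b² = e
  e · a³ = a³
  (a³) · b³ = a³b⁻¹
  (a³b⁻¹) · a⁻⁴ = a²b
  (a²b) · b = a⁷

Answer: a⁷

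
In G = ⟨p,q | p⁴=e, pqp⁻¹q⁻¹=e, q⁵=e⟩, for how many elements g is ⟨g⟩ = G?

G is cyclic of order 20. An element generates G iff its order is 20, and a cyclic group of order 20 has exactly φ(20) = 8 such elements.

Answer: 8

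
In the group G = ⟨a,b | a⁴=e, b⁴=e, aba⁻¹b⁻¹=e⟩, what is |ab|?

Compute successive powers until reaching e:
  (ab)¹ = ab, (ab)² = a²b², (ab)³ = a³b³, (ab)⁴ = e.
The smallest positive k with (ab)ᵏ = e is 4.

Answer: 4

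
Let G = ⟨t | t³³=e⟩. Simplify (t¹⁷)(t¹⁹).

Compute (t¹⁷) · (t¹⁹) by multiplying left to right and reducing via the relations at each step:
  (t¹⁷) · t¹⁹ = t³

Answer: t³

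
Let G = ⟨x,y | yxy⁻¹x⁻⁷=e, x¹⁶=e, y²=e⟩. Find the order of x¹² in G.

Compute successive powers until reaching e:
  (x¹²)¹ = x¹², (x¹²)² = x⁸, (x¹²)³ = x⁴, (x¹²)⁴ = e.
The smallest positive k with (x¹²)ᵏ = e is 4.

Answer: 4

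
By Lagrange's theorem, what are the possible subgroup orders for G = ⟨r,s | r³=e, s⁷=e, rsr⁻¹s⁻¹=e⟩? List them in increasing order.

|G| = 21 = 3 · 7. By Lagrange's theorem the order of any subgroup divides 21; the divisors of 21 are 1, 3, 7, 21.

Answer: 1, 3, 7, 21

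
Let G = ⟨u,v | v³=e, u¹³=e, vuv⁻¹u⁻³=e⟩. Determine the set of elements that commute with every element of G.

An element z ∈ Z(G) iff z commutes with every generator.
For example e is central: e·u = u = u·e; e·v = v = v·e.
Whereas u ∉ Z(G) since u·v = uv ≠ u³v = v·u.
Checking each of the 39 elements this way gives Z(G) = {e}, of order 1.

Answer: {e}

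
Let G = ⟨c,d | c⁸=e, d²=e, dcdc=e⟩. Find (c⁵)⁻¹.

The order of (c⁵) is 8 (smallest k with (c⁵)ᵏ = e), so (c⁵)⁻¹ = (c⁵)⁷ = c³.
Check: (c⁵) · (c³) → (c⁵) · c³ = e, giving e as required.

Answer: c³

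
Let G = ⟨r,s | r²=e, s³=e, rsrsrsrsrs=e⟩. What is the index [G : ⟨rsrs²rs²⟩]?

First find ord(rsrs²rs²) by computing successive powers:
  (rsrs²rs²)¹ = rsrs²rs², (rsrs²rs²)² = srsrs²r, (rsrs²rs²)³ = e.
So |⟨rsrs²rs²⟩| = ord(rsrs²rs²) = 3. With |G| = 60, by Lagrange [G : ⟨rsrs²rs²⟩] = 60/3 = 20.

Answer: 20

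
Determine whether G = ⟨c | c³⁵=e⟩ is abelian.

G has a single generator, so G is cyclic and hence abelian.

Answer: Yes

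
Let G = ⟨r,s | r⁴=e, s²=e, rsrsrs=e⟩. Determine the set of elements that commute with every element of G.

An element z ∈ Z(G) iff z commutes with every generator.
For example e is central: e·r = r = r·e; e·s = s = s·e.
Whereas r ∉ Z(G) since r·s = rs ≠ sr = s·r.
Checking each of the 24 elements this way gives Z(G) = {e}, of order 1.

Answer: {e}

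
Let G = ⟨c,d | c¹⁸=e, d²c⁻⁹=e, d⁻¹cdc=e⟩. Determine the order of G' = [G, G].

G' = [G, G] is generated by all commutators. The generator-pair commutators are: [c, d] = c².
The subgroup they normally generate is {e, c², c⁴, c⁶, c⁸, c¹⁰, c¹², c¹⁴, c¹⁶}, of order 9.
Check: |G/G'| = 36/9 = 4 is the order of the abelianisation.

Answer: 9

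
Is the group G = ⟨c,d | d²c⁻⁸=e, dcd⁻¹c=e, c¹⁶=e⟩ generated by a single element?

Every cyclic group is abelian. But c·d = cd while d·c = c⁷d⁻¹, so c·d ≠ d·c and G is not abelian. Hence G is not cyclic.

Answer: No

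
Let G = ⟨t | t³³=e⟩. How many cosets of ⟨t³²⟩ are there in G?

First find ord(t³²) by computing successive powers:
  (t³²)¹ = t³², (t³²)² = t³¹, (t³²)³ = t³⁰, (t³²)⁴ = t²⁹, (t³²)⁵ = t²⁸, (t³²)⁶ = t²⁷, (t³²)⁷ = t²⁶, (t³²)⁸ = t²⁵, (t³²)⁹ = t²⁴, (t³²)¹⁰ = t²³, (t³²)¹¹ = t²², (t³²)¹² = t²¹, (t³²)¹³ = t²⁰, (t³²)¹⁴ = t¹⁹, (t³²)¹⁵ = t¹⁸, (t³²)¹⁶ = t¹⁷, (t³²)¹⁷ = t¹⁶, (t³²)¹⁸ = t¹⁵, (t³²)¹⁹ = t¹⁴, (t³²)²⁰ = t¹³, (t³²)²¹ = t¹², (t³²)²² = t¹¹, (t³²)²³ = t¹⁰, (t³²)²⁴ = t⁹, (t³²)²⁵ = t⁸, (t³²)²⁶ = t⁷, (t³²)²⁷ = t⁶, (t³²)²⁸ = t⁵, (t³²)²⁹ = t⁴, (t³²)³⁰ = t³, (t³²)³¹ = t², (t³²)³² = t, (t³²)³³ = e.
So |⟨t³²⟩| = ord(t³²) = 33. With |G| = 33, by Lagrange [G : ⟨t³²⟩] = 33/33 = 1.

Answer: 1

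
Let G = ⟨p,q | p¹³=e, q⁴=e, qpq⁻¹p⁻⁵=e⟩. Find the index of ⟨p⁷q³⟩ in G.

First find ord(p⁷q³) by computing successive powers:
  (p⁷q³)¹ = p⁷q³, (p⁷q³)² = p¹¹q², (p⁷q³)³ = p⁴q, (p⁷q³)⁴ = e.
So |⟨p⁷q³⟩| = ord(p⁷q³) = 4. With |G| = 52, by Lagrange [G : ⟨p⁷q³⟩] = 52/4 = 13.

Answer: 13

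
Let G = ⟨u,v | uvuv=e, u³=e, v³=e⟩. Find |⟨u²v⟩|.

|⟨u²v⟩| equals the order of u²v. Compute successive powers until reaching e:
  (u²v)¹ = u²v, (u²v)² = v²u, (u²v)³ = e.
The smallest positive k with (u²v)ᵏ = e is 3, so |⟨u²v⟩| = 3.

Answer: 3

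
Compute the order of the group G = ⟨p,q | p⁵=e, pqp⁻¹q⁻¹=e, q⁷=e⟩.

Enumerate words in the generators, reducing via the relations: the distinct elements are
  {e, p, q, pq, p², p³, p⁴, q², q³, q⁴, q⁵, q⁶, pq², pq³, pq⁴, pq⁵, pq⁶, p²q, p³q, p⁴q, p²q², p²q³, p²q⁴, p²q⁵, p²q⁶, p³q², p³q³, p³q⁴, p³q⁵, p³q⁶, p⁴q², p⁴q³, p⁴q⁴, p⁴q⁵, p⁴q⁶}.
No further products give new elements, so |G| = 35.

Answer: 35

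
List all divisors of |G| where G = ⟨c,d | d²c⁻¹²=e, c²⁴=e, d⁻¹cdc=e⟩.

|G| = 48 = 2⁴ · 3. By Lagrange's theorem the order of any subgroup divides 48; the divisors of 48 are 1, 2, 3, 4, 6, 8, 12, 16, 24, 48.

Answer: 1, 2, 3, 4, 6, 8, 12, 16, 24, 48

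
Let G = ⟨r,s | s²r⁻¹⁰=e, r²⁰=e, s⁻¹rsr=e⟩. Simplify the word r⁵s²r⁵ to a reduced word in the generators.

Multiply left to right, reducing at each step:
  (r⁵) · s² = r¹⁵
  (r¹⁵) · r⁵ = e

Answer: e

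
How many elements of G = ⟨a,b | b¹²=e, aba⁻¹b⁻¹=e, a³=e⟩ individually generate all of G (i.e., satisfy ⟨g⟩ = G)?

⟨g⟩ = G would require ord(g) = |G| = 36, but the maximum element order in G is 12 < 36. So G is not cyclic and no single element generates it: the count is 0.

Answer: 0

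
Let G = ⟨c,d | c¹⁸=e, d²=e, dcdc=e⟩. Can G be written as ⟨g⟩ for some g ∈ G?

Every cyclic group is abelian. But c·d = cd while d·c = c¹⁷d, so c·d ≠ d·c and G is not abelian. Hence G is not cyclic.

Answer: No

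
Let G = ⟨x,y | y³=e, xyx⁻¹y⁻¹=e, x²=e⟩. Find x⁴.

Compute successive powers of x, reducing at each step:
  x²: x · x = e
  x³: e · x = x
  x⁴: x · x = e

Answer: e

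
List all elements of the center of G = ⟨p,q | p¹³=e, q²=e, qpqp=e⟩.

An element z ∈ Z(G) iff z commutes with every generator.
For example e is central: e·p = p = p·e; e·q = q = q·e.
Whereas p ∉ Z(G) since p·q = pq ≠ p¹²q = q·p.
Checking each of the 26 elements this way gives Z(G) = {e}, of order 1.

Answer: {e}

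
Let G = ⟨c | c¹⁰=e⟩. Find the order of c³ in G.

Compute successive powers until reaching e:
  (c³)¹ = c³, (c³)² = c⁶, (c³)³ = c⁹, (c³)⁴ = c², (c³)⁵ = c⁵, (c³)⁶ = c⁸, (c³)⁷ = c, (c³)⁸ = c⁴, (c³)⁹ = c⁷, (c³)¹⁰ = e.
The smallest positive k with (c³)ᵏ = e is 10.

Answer: 10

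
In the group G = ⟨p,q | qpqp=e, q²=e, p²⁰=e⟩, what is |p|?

Compute successive powers until reaching e:
  p¹ = p, p² = p², p³ = p³, p⁴ = p⁴, p⁵ = p⁵, p⁶ = p⁶, p⁷ = p⁷, p⁸ = p⁸, p⁹ = p⁹, p¹⁰ = p¹⁰, p¹¹ = p¹¹, p¹² = p¹², p¹³ = p¹³, p¹⁴ = p¹⁴, p¹⁵ = p¹⁵, p¹⁶ = p¹⁶, p¹⁷ = p¹⁷, p¹⁸ = p¹⁸, p¹⁹ = p¹⁹, p²⁰ = e.
The smallest positive k with pᵏ = e is 20.

Answer: 20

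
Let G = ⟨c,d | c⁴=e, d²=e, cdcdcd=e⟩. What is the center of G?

An element z ∈ Z(G) iff z commutes with every generator.
For example e is central: e·c = c = c·e; e·d = d = d·e.
Whereas c ∉ Z(G) since c·d = cd ≠ dc = d·c.
Checking each of the 24 elements this way gives Z(G) = {e}, of order 1.

Answer: {e}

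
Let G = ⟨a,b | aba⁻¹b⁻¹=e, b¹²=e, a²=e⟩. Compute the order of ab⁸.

Compute successive powers until reaching e:
  (ab⁸)¹ = ab⁸, (ab⁸)² = b⁴, (ab⁸)³ = a, (ab⁸)⁴ = b⁸, (ab⁸)⁵ = ab⁴, (ab⁸)⁶ = e.
The smallest positive k with (ab⁸)ᵏ = e is 6.

Answer: 6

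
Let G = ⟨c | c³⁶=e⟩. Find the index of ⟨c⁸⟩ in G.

First find ord(c⁸) by computing successive powers:
  (c⁸)¹ = c⁸, (c⁸)² = c¹⁶, (c⁸)³ = c²⁴, (c⁸)⁴ = c³², (c⁸)⁵ = c⁴, (c⁸)⁶ = c¹², (c⁸)⁷ = c²⁰, (c⁸)⁸ = c²⁸, (c⁸)⁹ = e.
So |⟨c⁸⟩| = ord(c⁸) = 9. With |G| = 36, by Lagrange [G : ⟨c⁸⟩] = 36/9 = 4.

Answer: 4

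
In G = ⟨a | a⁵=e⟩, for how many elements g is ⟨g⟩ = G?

G is cyclic of order 5. An element generates G iff its order is 5, and a cyclic group of order 5 has exactly φ(5) = 4 such elements.

Answer: 4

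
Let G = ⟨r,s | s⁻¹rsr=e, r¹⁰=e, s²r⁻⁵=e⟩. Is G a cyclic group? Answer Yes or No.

Every cyclic group is abelian. But r·s = rs while s·r = r⁴s⁻¹, so r·s ≠ s·r and G is not abelian. Hence G is not cyclic.

Answer: No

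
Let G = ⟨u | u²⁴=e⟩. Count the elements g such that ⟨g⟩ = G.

G is cyclic of order 24. An element generates G iff its order is 24, and a cyclic group of order 24 has exactly φ(24) = 8 such elements.

Answer: 8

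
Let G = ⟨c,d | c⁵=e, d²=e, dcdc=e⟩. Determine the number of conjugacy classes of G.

The conjugacy classes (representative and size) are:
  [e] (size 1), [c] (size 2), [c²] (size 2), [d] (size 5).
Class equation: 1 + 2 + 2 + 5 = 10 = |G|. So G has 4 conjugacy classes.

Answer: 4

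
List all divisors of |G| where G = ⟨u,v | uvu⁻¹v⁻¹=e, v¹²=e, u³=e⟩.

|G| = 36 = 2² · 3². By Lagrange's theorem the order of any subgroup divides 36; the divisors of 36 are 1, 2, 3, 4, 6, 9, 12, 18, 36.

Answer: 1, 2, 3, 4, 6, 9, 12, 18, 36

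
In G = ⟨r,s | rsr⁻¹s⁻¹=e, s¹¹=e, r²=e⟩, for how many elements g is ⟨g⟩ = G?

G is cyclic of order 22. An element generates G iff its order is 22, and a cyclic group of order 22 has exactly φ(22) = 10 such elements.

Answer: 10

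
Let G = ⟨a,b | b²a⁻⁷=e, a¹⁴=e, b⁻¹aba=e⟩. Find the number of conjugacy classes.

The conjugacy classes (representative and size) are:
  [e] (size 1), [a¹³] (size 2), [a¹²] (size 2), [a¹¹] (size 2), [a⁴] (size 2), [a⁵] (size 2), [a⁸] (size 2), [a⁷] (size 1), [a⁵b⁻¹] (size 7), [a⁵b] (size 7).
Class equation: 1 + 2 + 2 + 2 + 2 + 2 + 2 + 1 + 7 + 7 = 28 = |G|. So G has 10 conjugacy classes.

Answer: 10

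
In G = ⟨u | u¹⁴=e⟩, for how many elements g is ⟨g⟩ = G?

G is cyclic of order 14. An element generates G iff its order is 14, and a cyclic group of order 14 has exactly φ(14) = 6 such elements.

Answer: 6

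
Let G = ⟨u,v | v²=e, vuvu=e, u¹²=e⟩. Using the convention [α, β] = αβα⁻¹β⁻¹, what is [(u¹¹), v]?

[(u¹¹), v] = (u¹¹)·v·(u¹¹)⁻¹·v⁻¹.
  (u¹¹) · v = u¹¹v
  (u¹¹v) · u = u¹⁰v
  (u¹⁰v) · v = u¹⁰

Answer: u¹⁰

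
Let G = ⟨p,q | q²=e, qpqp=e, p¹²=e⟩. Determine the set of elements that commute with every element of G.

An element z ∈ Z(G) iff z commutes with every generator.
For example p⁶ is central: (p⁶)·p = p⁷ = p·(p⁶); (p⁶)·q = p⁶q = q·(p⁶).
Whereas p ∉ Z(G) since p·q = pq ≠ p¹¹q = q·p.
Checking each of the 24 elements this way gives Z(G) = {e, p⁶}, of order 2.

Answer: {e, p⁶}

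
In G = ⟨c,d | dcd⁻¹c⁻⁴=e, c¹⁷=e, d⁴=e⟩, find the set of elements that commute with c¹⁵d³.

⟨c¹⁵d³⟩ ⊆ C_G(c¹⁵d³) since powers of c¹⁵d³ commute with c¹⁵d³; so |C_G(c¹⁵d³)| ≥ |⟨c¹⁵d³⟩| = 4.
By orbit–stabilizer, |C_G(c¹⁵d³)| = |G| / |conj. class of c¹⁵d³| = 68 / 17 = 4.
The 4 elements commuting with c¹⁵d³ are {e, c⁸d, c⁶d², c¹⁵d³}.

Answer: {e, c⁸d, c⁶d², c¹⁵d³}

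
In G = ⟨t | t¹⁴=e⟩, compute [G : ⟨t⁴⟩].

First find ord(t⁴) by computing successive powers:
  (t⁴)¹ = t⁴, (t⁴)² = t⁸, (t⁴)³ = t¹², (t⁴)⁴ = t², (t⁴)⁵ = t⁶, (t⁴)⁶ = t¹⁰, (t⁴)⁷ = e.
So |⟨t⁴⟩| = ord(t⁴) = 7. With |G| = 14, by Lagrange [G : ⟨t⁴⟩] = 14/7 = 2.

Answer: 2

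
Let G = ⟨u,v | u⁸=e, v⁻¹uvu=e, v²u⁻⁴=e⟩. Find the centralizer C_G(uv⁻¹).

⟨uv⁻¹⟩ ⊆ C_G(uv⁻¹) since powers of uv⁻¹ commute with uv⁻¹; so |C_G(uv⁻¹)| ≥ |⟨uv⁻¹⟩| = 4.
By orbit–stabilizer, |C_G(uv⁻¹)| = |G| / |conj. class of uv⁻¹| = 16 / 4 = 4.
The 4 elements commuting with uv⁻¹ are {e, u⁴, uv, uv⁻¹}.

Answer: {e, u⁴, uv, uv⁻¹}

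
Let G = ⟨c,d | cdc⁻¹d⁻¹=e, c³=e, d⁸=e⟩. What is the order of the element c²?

Compute successive powers until reaching e:
  (c²)¹ = c², (c²)² = c, (c²)³ = e.
The smallest positive k with (c²)ᵏ = e is 3.

Answer: 3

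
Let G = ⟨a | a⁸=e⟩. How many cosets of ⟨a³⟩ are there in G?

First find ord(a³) by computing successive powers:
  (a³)¹ = a³, (a³)² = a⁶, (a³)³ = a, (a³)⁴ = a⁴, (a³)⁵ = a⁷, (a³)⁶ = a², (a³)⁷ = a⁵, (a³)⁸ = e.
So |⟨a³⟩| = ord(a³) = 8. With |G| = 8, by Lagrange [G : ⟨a³⟩] = 8/8 = 1.

Answer: 1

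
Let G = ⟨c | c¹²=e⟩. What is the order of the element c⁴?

Compute successive powers until reaching e:
  (c⁴)¹ = c⁴, (c⁴)² = c⁸, (c⁴)³ = e.
The smallest positive k with (c⁴)ᵏ = e is 3.

Answer: 3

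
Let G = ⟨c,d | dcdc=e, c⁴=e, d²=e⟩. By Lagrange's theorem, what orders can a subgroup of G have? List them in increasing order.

|G| = 8 = 2³. By Lagrange's theorem the order of any subgroup divides 8; the divisors of 8 are 1, 2, 4, 8.

Answer: 1, 2, 4, 8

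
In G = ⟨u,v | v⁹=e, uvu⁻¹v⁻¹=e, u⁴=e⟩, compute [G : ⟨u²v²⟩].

First find ord(u²v²) by computing successive powers:
  (u²v²)¹ = u²v², (u²v²)² = v⁴, (u²v²)³ = u²v⁶, (u²v²)⁴ = v⁸, (u²v²)⁵ = u²v, (u²v²)⁶ = v³, (u²v²)⁷ = u²v⁵, (u²v²)⁸ = v⁷, (u²v²)⁹ = u², (u²v²)¹⁰ = v², (u²v²)¹¹ = u²v⁴, (u²v²)¹² = v⁶, (u²v²)¹³ = u²v⁸, (u²v²)¹⁴ = v, (u²v²)¹⁵ = u²v³, (u²v²)¹⁶ = v⁵, (u²v²)¹⁷ = u²v⁷, (u²v²)¹⁸ = e.
So |⟨u²v²⟩| = ord(u²v²) = 18. With |G| = 36, by Lagrange [G : ⟨u²v²⟩] = 36/18 = 2.

Answer: 2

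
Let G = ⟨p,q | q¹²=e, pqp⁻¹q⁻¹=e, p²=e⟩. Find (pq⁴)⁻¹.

The order of (pq⁴) is 6 (smallest k with (pq⁴)ᵏ = e), so (pq⁴)⁻¹ = (pq⁴)⁵ = pq⁸.
Check: (pq⁴) · (pq⁸) → (pq⁴) · p = q⁴;   (q⁴) · q⁸ = e, giving e as required.

Answer: pq⁸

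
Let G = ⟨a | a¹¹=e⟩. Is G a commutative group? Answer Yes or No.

G has a single generator, so G is cyclic and hence abelian.

Answer: Yes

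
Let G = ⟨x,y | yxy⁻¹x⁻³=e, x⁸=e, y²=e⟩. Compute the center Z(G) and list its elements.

An element z ∈ Z(G) iff z commutes with every generator.
For example x⁴ is central: (x⁴)·x = x⁵ = x·(x⁴); (x⁴)·y = x⁴y = y·(x⁴).
Whereas x ∉ Z(G) since x·y = xy ≠ x³y = y·x.
Checking each of the 16 elements this way gives Z(G) = {e, x⁴}, of order 2.

Answer: {e, x⁴}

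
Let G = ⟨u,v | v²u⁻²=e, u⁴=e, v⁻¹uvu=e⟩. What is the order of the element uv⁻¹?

Compute successive powers until reaching e:
  (uv⁻¹)¹ = uv⁻¹, (uv⁻¹)² = u², (uv⁻¹)³ = uv, (uv⁻¹)⁴ = e.
The smallest positive k with (uv⁻¹)ᵏ = e is 4.

Answer: 4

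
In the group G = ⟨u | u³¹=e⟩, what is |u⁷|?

Compute successive powers until reaching e:
  (u⁷)¹ = u⁷, (u⁷)² = u¹⁴, (u⁷)³ = u²¹, (u⁷)⁴ = u²⁸, (u⁷)⁵ = u⁴, (u⁷)⁶ = u¹¹, (u⁷)⁷ = u¹⁸, (u⁷)⁸ = u²⁵, (u⁷)⁹ = u, (u⁷)¹⁰ = u⁸, (u⁷)¹¹ = u¹⁵, (u⁷)¹² = u²², (u⁷)¹³ = u²⁹, (u⁷)¹⁴ = u⁵, (u⁷)¹⁵ = u¹², (u⁷)¹⁶ = u¹⁹, (u⁷)¹⁷ = u²⁶, (u⁷)¹⁸ = u², (u⁷)¹⁹ = u⁹, (u⁷)²⁰ = u¹⁶, (u⁷)²¹ = u²³, (u⁷)²² = u³⁰, (u⁷)²³ = u⁶, (u⁷)²⁴ = u¹³, (u⁷)²⁵ = u²⁰, (u⁷)²⁶ = u²⁷, (u⁷)²⁷ = u³, (u⁷)²⁸ = u¹⁰, (u⁷)²⁹ = u¹⁷, (u⁷)³⁰ = u²⁴, (u⁷)³¹ = e.
The smallest positive k with (u⁷)ᵏ = e is 31.

Answer: 31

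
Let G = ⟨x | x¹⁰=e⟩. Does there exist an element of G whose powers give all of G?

|G| = 10. The element x has order 10 (its powers give 10 distinct elements), so ⟨x⟩ = G and G is cyclic.

Answer: Yes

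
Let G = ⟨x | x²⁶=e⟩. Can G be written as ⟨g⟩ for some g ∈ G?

|G| = 26. The element x has order 26 (its powers give 26 distinct elements), so ⟨x⟩ = G and G is cyclic.

Answer: Yes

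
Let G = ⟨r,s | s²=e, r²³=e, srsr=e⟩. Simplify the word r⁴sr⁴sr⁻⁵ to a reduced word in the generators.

Multiply left to right, reducing at each step:
  (r⁴) · s = r⁴s
  (r⁴s) · r⁴ = s
  s · s = e
  e · r⁻⁵ = r¹⁸

Answer: r¹⁸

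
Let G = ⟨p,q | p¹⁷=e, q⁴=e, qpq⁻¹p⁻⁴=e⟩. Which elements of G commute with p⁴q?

⟨p⁴q⟩ ⊆ C_G(p⁴q) since powers of p⁴q commute with p⁴q; so |C_G(p⁴q)| ≥ |⟨p⁴q⟩| = 4.
By orbit–stabilizer, |C_G(p⁴q)| = |G| / |conj. class of p⁴q| = 68 / 17 = 4.
The 4 elements commuting with p⁴q are {e, p⁴q, p³q², p¹⁶q³}.

Answer: {e, p⁴q, p³q², p¹⁶q³}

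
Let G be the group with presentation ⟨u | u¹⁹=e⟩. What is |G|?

G is generated by a single element, so G is cyclic. The relator gives u¹⁹ = e and no smaller power is forced to be e, so the 19 powers {e, u, u², u³, u⁴, u⁵, u⁶, u⁷, u⁸, u⁹, u¹², u¹³, u¹¹, u¹⁰, u¹⁴, u¹⁵, u¹⁶, u¹⁷, u¹⁸} are distinct. Hence |G| = 19.

Answer: 19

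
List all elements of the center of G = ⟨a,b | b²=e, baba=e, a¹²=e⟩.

An element z ∈ Z(G) iff z commutes with every generator.
For example a⁶ is central: (a⁶)·a = a⁷ = a·(a⁶); (a⁶)·b = a⁶b = b·(a⁶).
Whereas a ∉ Z(G) since a·b = ab ≠ a¹¹b = b·a.
Checking each of the 24 elements this way gives Z(G) = {e, a⁶}, of order 2.

Answer: {e, a⁶}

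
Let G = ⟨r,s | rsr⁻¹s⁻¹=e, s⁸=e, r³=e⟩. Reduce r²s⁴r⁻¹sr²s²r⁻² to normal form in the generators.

Multiply left to right, reducing at each step:
  (r²) · s⁴ = r²s⁴
  (r²s⁴) · r⁻¹ = rs⁴
  (rs⁴) · s = rs⁵
  (rs⁵) · r² = s⁵
  (s⁵) · s² = s⁷
  (s⁷) · r⁻² = rs⁷

Answer: rs⁷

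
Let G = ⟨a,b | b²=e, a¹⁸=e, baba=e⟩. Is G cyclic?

Every cyclic group is abelian. But a·b = ab while b·a = a¹⁷b, so a·b ≠ b·a and G is not abelian. Hence G is not cyclic.

Answer: No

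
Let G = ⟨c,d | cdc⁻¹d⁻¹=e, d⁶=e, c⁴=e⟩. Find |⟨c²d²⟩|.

|⟨c²d²⟩| equals the order of c²d². Compute successive powers until reaching e:
  (c²d²)¹ = c²d², (c²d²)² = d⁴, (c²d²)³ = c², (c²d²)⁴ = d², (c²d²)⁵ = c²d⁴, (c²d²)⁶ = e.
The smallest positive k with (c²d²)ᵏ = e is 6, so |⟨c²d²⟩| = 6.

Answer: 6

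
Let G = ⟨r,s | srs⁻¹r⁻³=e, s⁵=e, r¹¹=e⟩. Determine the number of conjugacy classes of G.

The conjugacy classes (representative and size) are:
  [e] (size 1), [r³] (size 5), [r⁶] (size 5), [r⁷s] (size 11), [r⁹s²] (size 11), [r⁷s³] (size 11), [r⁷s⁴] (size 11).
Class equation: 1 + 5 + 5 + 11 + 11 + 11 + 11 = 55 = |G|. So G has 7 conjugacy classes.

Answer: 7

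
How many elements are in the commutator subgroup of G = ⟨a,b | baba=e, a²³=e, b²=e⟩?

G' = [G, G] is generated by all commutators. The generator-pair commutators are: [a, b] = a².
The subgroup they normally generate is {e, a, a², a³, a⁴, a⁵, a⁶, a⁷, a⁸, a⁹, a¹⁰, a¹¹, a¹², a¹³, a¹⁴, a¹⁵, a¹⁶, a¹⁷, a¹⁸, a¹⁹, a²⁰, a²¹, a²²}, of order 23.
Check: |G/G'| = 46/23 = 2 is the order of the abelianisation.

Answer: 23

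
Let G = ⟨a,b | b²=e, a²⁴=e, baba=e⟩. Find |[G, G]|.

G' = [G, G] is generated by all commutators. The generator-pair commutators are: [a, b] = a².
The subgroup they normally generate is {e, a², a⁴, a⁶, a⁸, a¹⁰, a¹², a¹⁴, a¹⁶, a¹⁸, a²⁰, a²²}, of order 12.
Check: |G/G'| = 48/12 = 4 is the order of the abelianisation.

Answer: 12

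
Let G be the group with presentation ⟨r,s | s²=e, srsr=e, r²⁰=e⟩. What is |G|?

Enumerate words in the generators, reducing via the relations: the distinct elements are
  {e, r, s, rs, r², r³, r⁴, r⁵, r⁶, r⁷, r⁸, r⁹, r²s, r³s, r¹², r¹³, r¹¹, r¹⁰, r¹⁴, r¹⁵, r¹⁶, r¹⁷, r¹⁸, r¹⁹, r⁴s, r⁵s, r⁶s, r⁷s, r⁸s, r⁹s, r¹²s, r¹³s, r¹¹s, r¹⁰s, r¹⁴s, r¹⁵s, r¹⁶s, r¹⁷s, r¹⁸s, r¹⁹s}.
No further products give new elements, so |G| = 40.

Answer: 40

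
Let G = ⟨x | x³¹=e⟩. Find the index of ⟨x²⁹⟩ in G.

First find ord(x²⁹) by computing successive powers:
  (x²⁹)¹ = x²⁹, (x²⁹)² = x²⁷, (x²⁹)³ = x²⁵, (x²⁹)⁴ = x²³, (x²⁹)⁵ = x²¹, (x²⁹)⁶ = x¹⁹, (x²⁹)⁷ = x¹⁷, (x²⁹)⁸ = x¹⁵, (x²⁹)⁹ = x¹³, (x²⁹)¹⁰ = x¹¹, (x²⁹)¹¹ = x⁹, (x²⁹)¹² = x⁷, (x²⁹)¹³ = x⁵, (x²⁹)¹⁴ = x³, (x²⁹)¹⁵ = x, (x²⁹)¹⁶ = x³⁰, (x²⁹)¹⁷ = x²⁸, (x²⁹)¹⁸ = x²⁶, (x²⁹)¹⁹ = x²⁴, (x²⁹)²⁰ = x²², (x²⁹)²¹ = x²⁰, (x²⁹)²² = x¹⁸, (x²⁹)²³ = x¹⁶, (x²⁹)²⁴ = x¹⁴, (x²⁹)²⁵ = x¹², (x²⁹)²⁶ = x¹⁰, (x²⁹)²⁷ = x⁸, (x²⁹)²⁸ = x⁶, (x²⁹)²⁹ = x⁴, (x²⁹)³⁰ = x², (x²⁹)³¹ = e.
So |⟨x²⁹⟩| = ord(x²⁹) = 31. With |G| = 31, by Lagrange [G : ⟨x²⁹⟩] = 31/31 = 1.

Answer: 1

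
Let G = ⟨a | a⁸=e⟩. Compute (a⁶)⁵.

Compute successive powers of (a⁶), reducing at each step:
  (a⁶)²: (a⁶) · a⁶ = a⁴
  (a⁶)³: (a⁴) · a⁶ = a²
  (a⁶)⁴: (a²) · a⁶ = e
  (a⁶)⁵: e · a⁶ = a⁶

Answer: a⁶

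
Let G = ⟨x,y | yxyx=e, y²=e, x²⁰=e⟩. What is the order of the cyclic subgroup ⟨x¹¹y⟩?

|⟨x¹¹y⟩| equals the order of x¹¹y. Compute successive powers until reaching e:
  (x¹¹y)¹ = x¹¹y, (x¹¹y)² = e.
The smallest positive k with (x¹¹y)ᵏ = e is 2, so |⟨x¹¹y⟩| = 2.

Answer: 2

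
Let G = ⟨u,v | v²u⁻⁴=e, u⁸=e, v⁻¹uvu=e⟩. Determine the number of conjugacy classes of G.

The conjugacy classes (representative and size) are:
  [e] (size 1), [u⁷] (size 2), [u⁶] (size 2), [u³] (size 2), [u⁴] (size 1), [u²v⁻¹] (size 4), [u³v⁻¹] (size 4).
Class equation: 1 + 2 + 2 + 2 + 1 + 4 + 4 = 16 = |G|. So G has 7 conjugacy classes.

Answer: 7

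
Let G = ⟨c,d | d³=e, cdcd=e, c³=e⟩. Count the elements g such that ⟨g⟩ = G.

⟨g⟩ = G would require ord(g) = |G| = 12, but the maximum element order in G is 3 < 12. So G is not cyclic and no single element generates it: the count is 0.

Answer: 0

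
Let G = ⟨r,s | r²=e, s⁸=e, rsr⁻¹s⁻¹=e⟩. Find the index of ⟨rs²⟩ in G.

First find ord(rs²) by computing successive powers:
  (rs²)¹ = rs², (rs²)² = s⁴, (rs²)³ = rs⁶, (rs²)⁴ = e.
So |⟨rs²⟩| = ord(rs²) = 4. With |G| = 16, by Lagrange [G : ⟨rs²⟩] = 16/4 = 4.

Answer: 4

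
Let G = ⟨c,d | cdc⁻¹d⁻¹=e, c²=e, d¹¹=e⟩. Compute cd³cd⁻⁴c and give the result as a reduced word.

Multiply left to right, reducing at each step:
  c · d³ = cd³
  (cd³) · c = d³
  (d³) · d⁻⁴ = d¹⁰
  (d¹⁰) · c = cd¹⁰

Answer: cd¹⁰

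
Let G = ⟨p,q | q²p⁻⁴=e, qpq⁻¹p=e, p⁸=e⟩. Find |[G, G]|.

G' = [G, G] is generated by all commutators. The generator-pair commutators are: [p, q] = p².
The subgroup they normally generate is {e, p², p⁴, p⁶}, of order 4.
Check: |G/G'| = 16/4 = 4 is the order of the abelianisation.

Answer: 4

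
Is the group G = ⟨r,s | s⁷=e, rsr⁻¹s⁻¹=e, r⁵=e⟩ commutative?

Each pair of generators commutes: r·s = rs = s·r. Since the generators pairwise commute, every element of G commutes with every other, so G is abelian.

Answer: Yes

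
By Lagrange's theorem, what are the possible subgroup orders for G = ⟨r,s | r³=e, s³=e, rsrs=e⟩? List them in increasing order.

|G| = 12 = 2² · 3. By Lagrange's theorem the order of any subgroup divides 12; the divisors of 12 are 1, 2, 3, 4, 6, 12.

Answer: 1, 2, 3, 4, 6, 12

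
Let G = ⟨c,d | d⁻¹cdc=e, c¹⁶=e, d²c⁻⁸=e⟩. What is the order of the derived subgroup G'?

G' = [G, G] is generated by all commutators. The generator-pair commutators are: [c, d] = c².
The subgroup they normally generate is {e, c², c⁴, c⁶, c⁸, c¹⁰, c¹², c¹⁴}, of order 8.
Check: |G/G'| = 32/8 = 4 is the order of the abelianisation.

Answer: 8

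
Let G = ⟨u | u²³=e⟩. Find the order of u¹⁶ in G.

Compute successive powers until reaching e:
  (u¹⁶)¹ = u¹⁶, (u¹⁶)² = u⁹, (u¹⁶)³ = u², (u¹⁶)⁴ = u¹⁸, (u¹⁶)⁵ = u¹¹, (u¹⁶)⁶ = u⁴, (u¹⁶)⁷ = u²⁰, (u¹⁶)⁸ = u¹³, (u¹⁶)⁹ = u⁶, (u¹⁶)¹⁰ = u²², (u¹⁶)¹¹ = u¹⁵, (u¹⁶)¹² = u⁸, (u¹⁶)¹³ = u, (u¹⁶)¹⁴ = u¹⁷, (u¹⁶)¹⁵ = u¹⁰, (u¹⁶)¹⁶ = u³, (u¹⁶)¹⁷ = u¹⁹, (u¹⁶)¹⁸ = u¹², (u¹⁶)¹⁹ = u⁵, (u¹⁶)²⁰ = u²¹, (u¹⁶)²¹ = u¹⁴, (u¹⁶)²² = u⁷, (u¹⁶)²³ = e.
The smallest positive k with (u¹⁶)ᵏ = e is 23.

Answer: 23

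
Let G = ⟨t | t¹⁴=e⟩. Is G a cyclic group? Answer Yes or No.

|G| = 14. The element t has order 14 (its powers give 14 distinct elements), so ⟨t⟩ = G and G is cyclic.

Answer: Yes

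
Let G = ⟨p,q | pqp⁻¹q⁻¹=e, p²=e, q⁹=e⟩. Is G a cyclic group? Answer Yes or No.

|G| = 18. The element pq has order 18 (its powers give 18 distinct elements), so ⟨pq⟩ = G and G is cyclic.

Answer: Yes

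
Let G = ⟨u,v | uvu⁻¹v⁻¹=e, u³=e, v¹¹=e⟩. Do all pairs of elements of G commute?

Each pair of generators commutes: u·v = uv = v·u. Since the generators pairwise commute, every element of G commutes with every other, so G is abelian.

Answer: Yes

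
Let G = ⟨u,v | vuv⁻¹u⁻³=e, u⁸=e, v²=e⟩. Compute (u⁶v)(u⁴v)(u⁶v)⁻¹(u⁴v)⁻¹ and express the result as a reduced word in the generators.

[(u⁶v), (u⁴v)] = (u⁶v)·(u⁴v)·(u⁶v)⁻¹·(u⁴v)⁻¹.
  (u⁶v) · (u⁴v) = u²
  (u²) · (u⁶v) = v
  v · (u⁴v) = u⁴

Answer: u⁴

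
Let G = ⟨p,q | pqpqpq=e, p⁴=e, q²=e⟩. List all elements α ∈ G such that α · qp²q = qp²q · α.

⟨qp²q⟩ ⊆ C_G(qp²q) since powers of qp²q commute with qp²q; so |C_G(qp²q)| ≥ |⟨qp²q⟩| = 2.
By orbit–stabilizer, |C_G(qp²q)| = |G| / |conj. class of qp²q| = 24 / 3 = 8.
The 8 elements commuting with qp²q are {e, p², pqp, pqp³, p³qp, p³qp³, qp²q, p²qp²q}.

Answer: {e, p², pqp, pqp³, p³qp, p³qp³, qp²q, p²qp²q}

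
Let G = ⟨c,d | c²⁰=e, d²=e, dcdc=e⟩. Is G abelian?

c·d = cd but d·c = c¹⁹d, so c·d ≠ d·c and G is not abelian.

Answer: No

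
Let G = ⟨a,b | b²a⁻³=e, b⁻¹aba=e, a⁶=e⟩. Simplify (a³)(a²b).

Compute (a³) · (a²b) by multiplying left to right and reducing via the relations at each step:
  (a³) · a² = a⁵
  (a⁵) · b = a²b⁻¹

Answer: a²b⁻¹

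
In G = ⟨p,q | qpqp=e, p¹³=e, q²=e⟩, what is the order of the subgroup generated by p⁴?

|⟨p⁴⟩| equals the order of p⁴. Compute successive powers until reaching e:
  (p⁴)¹ = p⁴, (p⁴)² = p⁸, (p⁴)³ = p¹², (p⁴)⁴ = p³, (p⁴)⁵ = p⁷, (p⁴)⁶ = p¹¹, (p⁴)⁷ = p², (p⁴)⁸ = p⁶, (p⁴)⁹ = p¹⁰, (p⁴)¹⁰ = p, (p⁴)¹¹ = p⁵, (p⁴)¹² = p⁹, (p⁴)¹³ = e.
The smallest positive k with (p⁴)ᵏ = e is 13, so |⟨p⁴⟩| = 13.

Answer: 13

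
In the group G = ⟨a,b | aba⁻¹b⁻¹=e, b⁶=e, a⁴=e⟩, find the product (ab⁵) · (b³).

Compute (ab⁵) · (b³) by multiplying left to right and reducing via the relations at each step:
  (ab⁵) · b³ = ab²

Answer: ab²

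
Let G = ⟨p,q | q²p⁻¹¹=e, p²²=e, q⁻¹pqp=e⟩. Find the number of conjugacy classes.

The conjugacy classes (representative and size) are:
  [e] (size 1), [p²¹] (size 2), [p²] (size 2), [p³] (size 2), [p¹⁸] (size 2), [p¹⁷] (size 2), [p⁶] (size 2), [p⁷] (size 2), [p⁸] (size 2), [p¹³] (size 2), [p¹²] (size 2), [p¹¹] (size 1), [p¹⁰q] (size 11), [p⁷q] (size 11).
Class equation: 1 + 2 + 2 + 2 + 2 + 2 + 2 + 2 + 2 + 2 + 2 + 1 + 11 + 11 = 44 = |G|. So G has 14 conjugacy classes.

Answer: 14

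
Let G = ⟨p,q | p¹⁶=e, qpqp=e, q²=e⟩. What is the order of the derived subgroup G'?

G' = [G, G] is generated by all commutators. The generator-pair commutators are: [p, q] = p².
The subgroup they normally generate is {e, p², p⁴, p⁶, p⁸, p¹⁰, p¹², p¹⁴}, of order 8.
Check: |G/G'| = 32/8 = 4 is the order of the abelianisation.

Answer: 8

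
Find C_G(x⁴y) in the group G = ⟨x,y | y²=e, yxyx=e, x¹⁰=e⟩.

⟨x⁴y⟩ ⊆ C_G(x⁴y) since powers of x⁴y commute with x⁴y; so |C_G(x⁴y)| ≥ |⟨x⁴y⟩| = 2.
By orbit–stabilizer, |C_G(x⁴y)| = |G| / |conj. class of x⁴y| = 20 / 5 = 4.
The 4 elements commuting with x⁴y are {e, x⁵, x⁹y, x⁴y}.

Answer: {e, x⁵, x⁹y, x⁴y}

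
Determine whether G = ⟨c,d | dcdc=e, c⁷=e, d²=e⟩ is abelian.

c·d = cd but d·c = c⁶d, so c·d ≠ d·c and G is not abelian.

Answer: No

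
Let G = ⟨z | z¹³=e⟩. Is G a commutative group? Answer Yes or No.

G has a single generator, so G is cyclic and hence abelian.

Answer: Yes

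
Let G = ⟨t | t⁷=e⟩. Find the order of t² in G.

Compute successive powers until reaching e:
  (t²)¹ = t², (t²)² = t⁴, (t²)³ = t⁶, (t²)⁴ = t, (t²)⁵ = t³, (t²)⁶ = t⁵, (t²)⁷ = e.
The smallest positive k with (t²)ᵏ = e is 7.

Answer: 7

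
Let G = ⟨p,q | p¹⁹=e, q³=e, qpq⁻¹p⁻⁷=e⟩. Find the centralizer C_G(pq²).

⟨pq²⟩ ⊆ C_G(pq²) since powers of pq² commute with pq²; so |C_G(pq²)| ≥ |⟨pq²⟩| = 3.
By orbit–stabilizer, |C_G(pq²)| = |G| / |conj. class of pq²| = 57 / 19 = 3.
The 3 elements commuting with pq² are {e, pq², p¹²q}.

Answer: {e, pq², p¹²q}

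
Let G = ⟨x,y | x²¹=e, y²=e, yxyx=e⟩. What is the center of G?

An element z ∈ Z(G) iff z commutes with every generator.
For example e is central: e·x = x = x·e; e·y = y = y·e.
Whereas x ∉ Z(G) since x·y = xy ≠ x²⁰y = y·x.
Checking each of the 42 elements this way gives Z(G) = {e}, of order 1.

Answer: {e}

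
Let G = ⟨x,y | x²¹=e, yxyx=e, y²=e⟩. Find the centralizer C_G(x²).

⟨x²⟩ ⊆ C_G(x²) since powers of x² commute with x²; so |C_G(x²)| ≥ |⟨x²⟩| = 21.
By orbit–stabilizer, |C_G(x²)| = |G| / |conj. class of x²| = 42 / 2 = 21.
The 21 elements commuting with x² are {e, x, x², x³, x⁴, x⁵, x⁶, x⁷, x⁸, x⁹, x¹⁰, x¹¹, x¹², x¹³, x¹⁴, x¹⁵, x¹⁶, x¹⁷, x¹⁸, x¹⁹, x²⁰}.

Answer: {e, x, x², x³, x⁴, x⁵, x⁶, x⁷, x⁸, x⁹, x¹⁰, x¹¹, x¹², x¹³, x¹⁴, x¹⁵, x¹⁶, x¹⁷, x¹⁸, x¹⁹, x²⁰}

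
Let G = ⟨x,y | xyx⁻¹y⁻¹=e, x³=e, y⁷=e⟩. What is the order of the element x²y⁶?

Compute successive powers until reaching e:
  (x²y⁶)¹ = x²y⁶, (x²y⁶)² = xy⁵, (x²y⁶)³ = y⁴, (x²y⁶)⁴ = x²y³, (x²y⁶)⁵ = xy², (x²y⁶)⁶ = y, (x²y⁶)⁷ = x², (x²y⁶)⁸ = xy⁶, (x²y⁶)⁹ = y⁵, (x²y⁶)¹⁰ = x²y⁴, (x²y⁶)¹¹ = xy³, (x²y⁶)¹² = y², (x²y⁶)¹³ = x²y, (x²y⁶)¹⁴ = x, (x²y⁶)¹⁵ = y⁶, (x²y⁶)¹⁶ = x²y⁵, (x²y⁶)¹⁷ = xy⁴, (x²y⁶)¹⁸ = y³, (x²y⁶)¹⁹ = x²y², (x²y⁶)²⁰ = xy, (x²y⁶)²¹ = e.
The smallest positive k with (x²y⁶)ᵏ = e is 21.

Answer: 21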